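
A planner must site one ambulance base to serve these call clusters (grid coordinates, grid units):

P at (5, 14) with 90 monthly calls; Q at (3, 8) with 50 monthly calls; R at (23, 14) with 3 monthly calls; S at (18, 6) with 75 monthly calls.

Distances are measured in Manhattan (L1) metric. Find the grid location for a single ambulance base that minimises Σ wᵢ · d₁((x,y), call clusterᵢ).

Manhattan distance separates: Σwᵢ(|x−xᵢ|+|y−yᵢ|) = Σwᵢ|x−xᵢ| + Σwᵢ|y−yᵢ|, so x and y are optimised independently as 1-D weighted medians.
Total weight W = 218; half = 109.
x-coordinate, sorted with cumulative weight:
  x=3 (Q, w=50) cum 50
  x=5 (P, w=90) cum 140  ← median
  x=18 (S, w=75) cum 215
  x=23 (R, w=3) cum 218
⇒ x* = 5
y-coordinate, sorted with cumulative weight:
  y=6 (S, w=75) cum 75
  y=8 (Q, w=50) cum 125  ← median
  y=14 (P, w=90) cum 215
  y=14 (R, w=3) cum 218
⇒ y* = 8

(5, 8)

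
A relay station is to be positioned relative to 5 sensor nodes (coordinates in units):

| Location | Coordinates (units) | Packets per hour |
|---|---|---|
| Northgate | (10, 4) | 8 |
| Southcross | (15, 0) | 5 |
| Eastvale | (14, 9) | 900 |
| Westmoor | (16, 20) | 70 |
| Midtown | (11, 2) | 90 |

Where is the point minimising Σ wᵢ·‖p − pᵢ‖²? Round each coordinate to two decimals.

(13.85, 9.05)

The minimiser of Σwᵢ‖p−pᵢ‖² is the weighted centroid p* = (Σwᵢpᵢ)/(Σwᵢ).
Σwᵢ = 1073.
Σwᵢxᵢ = 8·10 + 5·15 + 900·14 + 70·16 + 90·11 = 14865.
Σwᵢyᵢ = 8·4 + 5·0 + 900·9 + 70·20 + 90·2 = 9712.
x* = 14865/1073 = 13.85, y* = 9712/1073 = 9.05.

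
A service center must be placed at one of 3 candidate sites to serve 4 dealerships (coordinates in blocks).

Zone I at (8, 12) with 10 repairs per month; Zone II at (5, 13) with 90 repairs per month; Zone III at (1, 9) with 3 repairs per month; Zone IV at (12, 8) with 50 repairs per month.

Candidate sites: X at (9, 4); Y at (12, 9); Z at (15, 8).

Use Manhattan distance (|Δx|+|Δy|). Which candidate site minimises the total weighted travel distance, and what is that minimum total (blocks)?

Y, total 1143 blocks

Total weighted distance at each candidate:
  X (9, 4): total = 1649
  Y (12, 9): total = 1143
  Z (15, 8): total = 1655
Minimum is at Y with total 1143 blocks.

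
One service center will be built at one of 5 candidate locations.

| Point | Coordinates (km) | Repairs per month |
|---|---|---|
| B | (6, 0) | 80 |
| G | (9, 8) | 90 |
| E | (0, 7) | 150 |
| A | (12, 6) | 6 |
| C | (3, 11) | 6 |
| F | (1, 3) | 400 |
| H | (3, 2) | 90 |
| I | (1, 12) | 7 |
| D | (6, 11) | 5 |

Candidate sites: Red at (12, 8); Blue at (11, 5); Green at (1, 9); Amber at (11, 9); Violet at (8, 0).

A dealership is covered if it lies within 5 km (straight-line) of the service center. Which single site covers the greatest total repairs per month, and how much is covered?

Coverage radius r = 5 km; a point is covered iff (Δx)²+(Δy)² ≤ 5² = 25.
  Red (12, 8): covers {G, A} → 96
  Blue (11, 5): covers {G, A} → 96
  Green (1, 9): covers {E, C, I} → 163
  Amber (11, 9): covers {G, A} → 96
  Violet (8, 0): covers {B} → 80
Maximum coverage at Green: 163 repairs per month.

Green, covering 163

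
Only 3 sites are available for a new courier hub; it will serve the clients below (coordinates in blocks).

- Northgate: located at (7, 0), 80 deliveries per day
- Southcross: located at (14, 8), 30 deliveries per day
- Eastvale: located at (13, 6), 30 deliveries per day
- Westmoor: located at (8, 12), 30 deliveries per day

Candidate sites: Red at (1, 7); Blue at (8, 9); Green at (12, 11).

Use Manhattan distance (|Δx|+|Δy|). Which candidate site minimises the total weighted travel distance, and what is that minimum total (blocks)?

Total weighted distance at each candidate:
  Red (1, 7): total = 2210
  Blue (8, 9): total = 1340
  Green (12, 11): total = 1760
Minimum is at Blue with total 1340 blocks.

Blue, total 1340 blocks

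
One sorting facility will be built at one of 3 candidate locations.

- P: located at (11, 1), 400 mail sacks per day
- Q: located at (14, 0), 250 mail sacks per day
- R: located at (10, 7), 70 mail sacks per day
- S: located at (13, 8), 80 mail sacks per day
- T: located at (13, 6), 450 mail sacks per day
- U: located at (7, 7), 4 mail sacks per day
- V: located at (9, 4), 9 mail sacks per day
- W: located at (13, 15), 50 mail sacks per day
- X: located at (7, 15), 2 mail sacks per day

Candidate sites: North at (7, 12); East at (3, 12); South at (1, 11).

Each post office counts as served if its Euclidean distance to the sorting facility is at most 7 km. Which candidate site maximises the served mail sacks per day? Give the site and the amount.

North, covering 126

Coverage radius r = 7 km; a point is covered iff (Δx)²+(Δy)² ≤ 7² = 49.
  North (7, 12): covers {R, U, W, X} → 126
  East (3, 12): covers {U, X} → 6
  South (1, 11): covers {none} → 0
Maximum coverage at North: 126 mail sacks per day.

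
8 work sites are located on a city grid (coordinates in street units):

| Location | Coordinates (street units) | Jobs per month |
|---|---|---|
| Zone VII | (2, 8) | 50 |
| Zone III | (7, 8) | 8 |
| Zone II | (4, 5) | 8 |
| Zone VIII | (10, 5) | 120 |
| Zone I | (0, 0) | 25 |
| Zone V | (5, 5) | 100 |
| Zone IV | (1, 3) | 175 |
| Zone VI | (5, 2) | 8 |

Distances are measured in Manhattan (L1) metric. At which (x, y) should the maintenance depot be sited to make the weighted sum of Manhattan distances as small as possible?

Manhattan distance separates: Σwᵢ(|x−xᵢ|+|y−yᵢ|) = Σwᵢ|x−xᵢ| + Σwᵢ|y−yᵢ|, so x and y are optimised independently as 1-D weighted medians.
Total weight W = 494; half = 247.
x-coordinate, sorted with cumulative weight:
  x=0 (Zone I, w=25) cum 25
  x=1 (Zone IV, w=175) cum 200
  x=2 (Zone VII, w=50) cum 250  ← median
  x=4 (Zone II, w=8) cum 258
  x=5 (Zone V, w=100) cum 358
  x=5 (Zone VI, w=8) cum 366
  x=7 (Zone III, w=8) cum 374
  x=10 (Zone VIII, w=120) cum 494
⇒ x* = 2
y-coordinate, sorted with cumulative weight:
  y=0 (Zone I, w=25) cum 25
  y=2 (Zone VI, w=8) cum 33
  y=3 (Zone IV, w=175) cum 208
  y=5 (Zone II, w=8) cum 216
  y=5 (Zone VIII, w=120) cum 336  ← median
  y=5 (Zone V, w=100) cum 436
  y=8 (Zone VII, w=50) cum 486
  y=8 (Zone III, w=8) cum 494
⇒ y* = 5

(2, 5)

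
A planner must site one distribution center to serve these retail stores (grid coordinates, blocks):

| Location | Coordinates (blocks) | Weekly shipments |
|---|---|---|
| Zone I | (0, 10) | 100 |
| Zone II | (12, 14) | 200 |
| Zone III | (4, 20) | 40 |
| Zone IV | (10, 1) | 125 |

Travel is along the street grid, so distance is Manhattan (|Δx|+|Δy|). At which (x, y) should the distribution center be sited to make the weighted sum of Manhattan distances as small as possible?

(10, 14)

Manhattan distance separates: Σwᵢ(|x−xᵢ|+|y−yᵢ|) = Σwᵢ|x−xᵢ| + Σwᵢ|y−yᵢ|, so x and y are optimised independently as 1-D weighted medians.
Total weight W = 465; half = 232.5.
x-coordinate, sorted with cumulative weight:
  x=0 (Zone I, w=100) cum 100
  x=4 (Zone III, w=40) cum 140
  x=10 (Zone IV, w=125) cum 265  ← median
  x=12 (Zone II, w=200) cum 465
⇒ x* = 10
y-coordinate, sorted with cumulative weight:
  y=1 (Zone IV, w=125) cum 125
  y=10 (Zone I, w=100) cum 225
  y=14 (Zone II, w=200) cum 425  ← median
  y=20 (Zone III, w=40) cum 465
⇒ y* = 14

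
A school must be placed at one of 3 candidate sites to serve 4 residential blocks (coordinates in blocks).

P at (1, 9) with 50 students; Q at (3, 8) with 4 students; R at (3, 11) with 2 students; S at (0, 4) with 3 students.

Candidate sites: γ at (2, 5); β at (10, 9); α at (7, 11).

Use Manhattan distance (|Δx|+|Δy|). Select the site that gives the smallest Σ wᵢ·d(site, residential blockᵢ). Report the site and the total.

γ, total 289 blocks

Total weighted distance at each candidate:
  γ (2, 5): total = 289
  β (10, 9): total = 545
  α (7, 11): total = 478
Minimum is at γ with total 289 blocks.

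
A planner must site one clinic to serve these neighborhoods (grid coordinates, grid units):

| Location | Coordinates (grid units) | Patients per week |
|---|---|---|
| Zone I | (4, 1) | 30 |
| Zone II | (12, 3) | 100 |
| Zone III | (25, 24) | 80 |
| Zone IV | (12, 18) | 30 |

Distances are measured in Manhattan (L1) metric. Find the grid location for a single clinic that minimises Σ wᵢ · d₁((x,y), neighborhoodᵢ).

Manhattan distance separates: Σwᵢ(|x−xᵢ|+|y−yᵢ|) = Σwᵢ|x−xᵢ| + Σwᵢ|y−yᵢ|, so x and y are optimised independently as 1-D weighted medians.
Total weight W = 240; half = 120.
x-coordinate, sorted with cumulative weight:
  x=4 (Zone I, w=30) cum 30
  x=12 (Zone II, w=100) cum 130  ← median
  x=12 (Zone IV, w=30) cum 160
  x=25 (Zone III, w=80) cum 240
⇒ x* = 12
y-coordinate, sorted with cumulative weight:
  y=1 (Zone I, w=30) cum 30
  y=3 (Zone II, w=100) cum 130  ← median
  y=18 (Zone IV, w=30) cum 160
  y=24 (Zone III, w=80) cum 240
⇒ y* = 3

(12, 3)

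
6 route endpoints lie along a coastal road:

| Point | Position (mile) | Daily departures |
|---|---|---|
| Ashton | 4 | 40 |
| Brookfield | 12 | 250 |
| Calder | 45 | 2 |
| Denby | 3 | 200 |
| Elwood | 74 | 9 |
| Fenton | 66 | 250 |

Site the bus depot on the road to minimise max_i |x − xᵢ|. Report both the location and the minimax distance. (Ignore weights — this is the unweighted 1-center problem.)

The 1-center on a line is the midpoint of the two extreme points: leftmost at 3, rightmost at 74.
Optimal location = (3 + 74)/2 = 38.5; maximum distance = (74 − 3)/2 = 35.5.

location 38.5, max distance 35.5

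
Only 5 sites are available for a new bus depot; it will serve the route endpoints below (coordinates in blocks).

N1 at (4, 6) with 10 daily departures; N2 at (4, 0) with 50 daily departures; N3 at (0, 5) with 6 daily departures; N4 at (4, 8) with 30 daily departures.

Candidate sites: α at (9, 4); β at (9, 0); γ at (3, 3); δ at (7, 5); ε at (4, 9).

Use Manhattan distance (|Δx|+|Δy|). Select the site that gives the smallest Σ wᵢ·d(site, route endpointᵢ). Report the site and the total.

Total weighted distance at each candidate:
  α (9, 4): total = 850
  β (9, 0): total = 834
  γ (3, 3): total = 450
  δ (7, 5): total = 662
  ε (4, 9): total = 558
Minimum is at γ with total 450 blocks.

γ, total 450 blocks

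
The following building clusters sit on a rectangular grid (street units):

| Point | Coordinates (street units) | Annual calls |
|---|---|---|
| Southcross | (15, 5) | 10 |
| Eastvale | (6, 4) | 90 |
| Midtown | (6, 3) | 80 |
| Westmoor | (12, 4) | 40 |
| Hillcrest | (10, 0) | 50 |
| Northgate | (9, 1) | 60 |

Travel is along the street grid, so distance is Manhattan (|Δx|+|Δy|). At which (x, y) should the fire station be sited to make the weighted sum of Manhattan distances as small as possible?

(6, 3)

Manhattan distance separates: Σwᵢ(|x−xᵢ|+|y−yᵢ|) = Σwᵢ|x−xᵢ| + Σwᵢ|y−yᵢ|, so x and y are optimised independently as 1-D weighted medians.
Total weight W = 330; half = 165.
x-coordinate, sorted with cumulative weight:
  x=6 (Eastvale, w=90) cum 90
  x=6 (Midtown, w=80) cum 170  ← median
  x=9 (Northgate, w=60) cum 230
  x=10 (Hillcrest, w=50) cum 280
  x=12 (Westmoor, w=40) cum 320
  x=15 (Southcross, w=10) cum 330
⇒ x* = 6
y-coordinate, sorted with cumulative weight:
  y=0 (Hillcrest, w=50) cum 50
  y=1 (Northgate, w=60) cum 110
  y=3 (Midtown, w=80) cum 190  ← median
  y=4 (Eastvale, w=90) cum 280
  y=4 (Westmoor, w=40) cum 320
  y=5 (Southcross, w=10) cum 330
⇒ y* = 3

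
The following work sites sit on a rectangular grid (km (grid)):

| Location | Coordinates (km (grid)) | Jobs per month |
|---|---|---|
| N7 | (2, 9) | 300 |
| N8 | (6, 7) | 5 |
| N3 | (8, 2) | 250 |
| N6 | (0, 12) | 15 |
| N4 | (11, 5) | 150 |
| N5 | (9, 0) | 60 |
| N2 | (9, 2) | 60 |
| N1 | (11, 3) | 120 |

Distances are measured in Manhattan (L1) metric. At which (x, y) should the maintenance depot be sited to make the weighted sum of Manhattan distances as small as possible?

(8, 3)

Manhattan distance separates: Σwᵢ(|x−xᵢ|+|y−yᵢ|) = Σwᵢ|x−xᵢ| + Σwᵢ|y−yᵢ|, so x and y are optimised independently as 1-D weighted medians.
Total weight W = 960; half = 480.
x-coordinate, sorted with cumulative weight:
  x=0 (N6, w=15) cum 15
  x=2 (N7, w=300) cum 315
  x=6 (N8, w=5) cum 320
  x=8 (N3, w=250) cum 570  ← median
  x=9 (N5, w=60) cum 630
  x=9 (N2, w=60) cum 690
  x=11 (N4, w=150) cum 840
  x=11 (N1, w=120) cum 960
⇒ x* = 8
y-coordinate, sorted with cumulative weight:
  y=0 (N5, w=60) cum 60
  y=2 (N3, w=250) cum 310
  y=2 (N2, w=60) cum 370
  y=3 (N1, w=120) cum 490  ← median
  y=5 (N4, w=150) cum 640
  y=7 (N8, w=5) cum 645
  y=9 (N7, w=300) cum 945
  y=12 (N6, w=15) cum 960
⇒ y* = 3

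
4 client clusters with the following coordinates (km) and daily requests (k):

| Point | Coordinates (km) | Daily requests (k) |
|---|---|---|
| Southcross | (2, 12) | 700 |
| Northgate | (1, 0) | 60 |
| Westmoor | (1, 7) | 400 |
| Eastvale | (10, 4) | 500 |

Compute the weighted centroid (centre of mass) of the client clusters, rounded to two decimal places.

(4.13, 7.95)

The minimiser of Σwᵢ‖p−pᵢ‖² is the weighted centroid p* = (Σwᵢpᵢ)/(Σwᵢ).
Σwᵢ = 1660.
Σwᵢxᵢ = 700·2 + 60·1 + 400·1 + 500·10 = 6860.
Σwᵢyᵢ = 700·12 + 60·0 + 400·7 + 500·4 = 13200.
x* = 6860/1660 = 4.13, y* = 13200/1660 = 7.95.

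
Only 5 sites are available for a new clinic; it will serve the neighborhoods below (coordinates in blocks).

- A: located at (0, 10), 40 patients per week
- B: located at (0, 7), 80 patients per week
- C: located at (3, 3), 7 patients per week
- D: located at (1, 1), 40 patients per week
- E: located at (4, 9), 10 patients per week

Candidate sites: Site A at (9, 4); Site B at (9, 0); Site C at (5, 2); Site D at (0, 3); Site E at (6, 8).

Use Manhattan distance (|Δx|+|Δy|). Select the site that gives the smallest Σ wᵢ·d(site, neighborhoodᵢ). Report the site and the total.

Site D, total 841 blocks

Total weighted distance at each candidate:
  Site A (9, 4): total = 2149
  Site B (9, 0): total = 2603
  Site C (5, 2): total = 1621
  Site D (0, 3): total = 841
  Site E (6, 8): total = 1446
Minimum is at Site D with total 841 blocks.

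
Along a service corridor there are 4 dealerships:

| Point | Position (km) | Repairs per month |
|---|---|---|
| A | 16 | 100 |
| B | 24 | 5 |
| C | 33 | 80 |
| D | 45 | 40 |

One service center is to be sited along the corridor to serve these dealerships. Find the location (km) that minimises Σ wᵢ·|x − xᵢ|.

For a sum of weighted absolute distances on a line, the optimum is the weighted median (not the mean). Total weight W = 225; half-weight = 112.5.
Sort by position and accumulate weight:
  km 16 (A, w=100) → cum 100
  km 24 (B, w=5) → cum 105
  km 33 (C, w=80) → cum 185  ≥ 112.5 → median here
  km 45 (D, w=40) → cum 225
Optimal location: km 33.

x = 33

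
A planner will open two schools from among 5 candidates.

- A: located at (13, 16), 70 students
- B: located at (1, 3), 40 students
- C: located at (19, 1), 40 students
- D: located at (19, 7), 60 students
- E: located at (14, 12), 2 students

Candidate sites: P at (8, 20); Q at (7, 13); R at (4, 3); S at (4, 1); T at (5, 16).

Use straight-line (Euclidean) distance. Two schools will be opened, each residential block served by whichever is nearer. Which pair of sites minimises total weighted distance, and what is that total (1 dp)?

Evaluate every pair (each demand assigned to the nearer of the two):
  {Q, R}: total = 2014.0
  {Q, S}: total = 2032.9
  {P, R}: total = 2125.0
  {P, S}: total = 2181.8
  {R, T}: total = 2236.5
  {S, T}: total = 2293.2
  {P, Q}: total = 2412.6
  {Q, T}: total = 2434.0
  {R, S}: total = 2785.2
  {P, T}: total = 2831.3
Best pair: {Q, R} with total 2014.0.

{Q, R}, total 2014.0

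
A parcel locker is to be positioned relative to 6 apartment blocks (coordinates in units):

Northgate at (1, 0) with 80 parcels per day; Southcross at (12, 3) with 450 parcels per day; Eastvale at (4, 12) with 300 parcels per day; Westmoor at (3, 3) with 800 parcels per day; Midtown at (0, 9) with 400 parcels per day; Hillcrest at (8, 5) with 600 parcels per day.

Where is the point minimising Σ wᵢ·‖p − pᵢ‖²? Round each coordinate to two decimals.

(5.28, 5.30)

The minimiser of Σwᵢ‖p−pᵢ‖² is the weighted centroid p* = (Σwᵢpᵢ)/(Σwᵢ).
Σwᵢ = 2630.
Σwᵢxᵢ = 80·1 + 450·12 + 300·4 + 800·3 + 400·0 + 600·8 = 13880.
Σwᵢyᵢ = 80·0 + 450·3 + 300·12 + 800·3 + 400·9 + 600·5 = 13950.
x* = 13880/2630 = 5.28, y* = 13950/2630 = 5.30.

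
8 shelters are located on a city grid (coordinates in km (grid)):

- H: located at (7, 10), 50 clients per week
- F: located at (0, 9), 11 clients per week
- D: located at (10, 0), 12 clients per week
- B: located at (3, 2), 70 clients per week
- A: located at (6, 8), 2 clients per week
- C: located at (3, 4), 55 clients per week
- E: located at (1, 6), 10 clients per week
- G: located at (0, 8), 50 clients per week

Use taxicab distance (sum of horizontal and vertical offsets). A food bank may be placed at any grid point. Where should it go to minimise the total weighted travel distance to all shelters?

(3, 4)

Manhattan distance separates: Σwᵢ(|x−xᵢ|+|y−yᵢ|) = Σwᵢ|x−xᵢ| + Σwᵢ|y−yᵢ|, so x and y are optimised independently as 1-D weighted medians.
Total weight W = 260; half = 130.
x-coordinate, sorted with cumulative weight:
  x=0 (F, w=11) cum 11
  x=0 (G, w=50) cum 61
  x=1 (E, w=10) cum 71
  x=3 (B, w=70) cum 141  ← median
  x=3 (C, w=55) cum 196
  x=6 (A, w=2) cum 198
  x=7 (H, w=50) cum 248
  x=10 (D, w=12) cum 260
⇒ x* = 3
y-coordinate, sorted with cumulative weight:
  y=0 (D, w=12) cum 12
  y=2 (B, w=70) cum 82
  y=4 (C, w=55) cum 137  ← median
  y=6 (E, w=10) cum 147
  y=8 (A, w=2) cum 149
  y=8 (G, w=50) cum 199
  y=9 (F, w=11) cum 210
  y=10 (H, w=50) cum 260
⇒ y* = 4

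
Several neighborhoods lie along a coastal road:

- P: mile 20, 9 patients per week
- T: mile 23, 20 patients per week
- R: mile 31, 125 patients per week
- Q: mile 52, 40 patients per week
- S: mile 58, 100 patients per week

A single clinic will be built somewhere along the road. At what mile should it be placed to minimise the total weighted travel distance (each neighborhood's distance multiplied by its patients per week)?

For a sum of weighted absolute distances on a line, the optimum is the weighted median (not the mean). Total weight W = 294; half-weight = 147.
Sort by position and accumulate weight:
  mile 20 (P, w=9) → cum 9
  mile 23 (T, w=20) → cum 29
  mile 31 (R, w=125) → cum 154  ≥ 147 → median here
  mile 52 (Q, w=40) → cum 194
  mile 58 (S, w=100) → cum 294
Optimal location: mile 31.

x = 31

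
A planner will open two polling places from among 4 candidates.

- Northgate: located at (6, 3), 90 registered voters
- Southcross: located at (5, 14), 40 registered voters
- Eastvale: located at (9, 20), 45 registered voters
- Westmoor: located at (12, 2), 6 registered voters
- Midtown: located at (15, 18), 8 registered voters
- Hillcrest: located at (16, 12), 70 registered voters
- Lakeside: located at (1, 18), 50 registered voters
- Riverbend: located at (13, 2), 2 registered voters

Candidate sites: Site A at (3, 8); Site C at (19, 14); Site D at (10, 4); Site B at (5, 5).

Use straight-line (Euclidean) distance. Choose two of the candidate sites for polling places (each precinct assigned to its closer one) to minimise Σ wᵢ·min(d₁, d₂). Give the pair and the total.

Evaluate every pair (each demand assigned to the nearer of the two):
  {Site C, Site B}: total = 2126.5
  {Site A, Site C}: total = 2198.3
  {Site C, Site D}: total = 2497.1
  {Site A, Site D}: total = 2580.8
  {Site A, Site B}: total = 2668.3
  {Site D, Site B}: total = 2783.0
Best pair: {Site C, Site B} with total 2126.5.

{Site C, Site B}, total 2126.5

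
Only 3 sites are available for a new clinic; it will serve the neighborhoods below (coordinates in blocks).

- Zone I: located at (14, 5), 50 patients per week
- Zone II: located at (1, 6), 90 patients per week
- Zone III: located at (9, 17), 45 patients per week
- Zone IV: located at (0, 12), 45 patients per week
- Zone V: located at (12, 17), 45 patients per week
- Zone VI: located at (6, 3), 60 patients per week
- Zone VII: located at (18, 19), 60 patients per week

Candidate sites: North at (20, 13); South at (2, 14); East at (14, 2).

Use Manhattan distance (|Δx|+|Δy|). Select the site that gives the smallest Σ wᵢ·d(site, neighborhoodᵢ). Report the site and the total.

Total weighted distance at each candidate:
  North (20, 13): total = 7120
  South (2, 14): total = 5235
  East (14, 2): total = 6225
Minimum is at South with total 5235 blocks.

South, total 5235 blocks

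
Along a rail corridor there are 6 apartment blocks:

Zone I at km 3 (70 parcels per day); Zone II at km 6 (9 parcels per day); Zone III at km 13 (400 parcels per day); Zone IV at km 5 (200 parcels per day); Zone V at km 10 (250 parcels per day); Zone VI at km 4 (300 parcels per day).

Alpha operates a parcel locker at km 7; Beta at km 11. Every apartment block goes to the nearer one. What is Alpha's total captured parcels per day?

The indifferent point is the midpoint (7+11)/2 = 9; apartment blocks left of it (closer to Alpha at 7) go to Alpha, those right go to Beta.
  Zone I at 3 (w=70) → Alpha
  Zone VI at 4 (w=300) → Alpha
  Zone IV at 5 (w=200) → Alpha
  Zone II at 6 (w=9) → Alpha
  Zone V at 10 (w=250) → Beta
  Zone III at 13 (w=400) → Beta
Alpha captures 579; Beta captures 650.

579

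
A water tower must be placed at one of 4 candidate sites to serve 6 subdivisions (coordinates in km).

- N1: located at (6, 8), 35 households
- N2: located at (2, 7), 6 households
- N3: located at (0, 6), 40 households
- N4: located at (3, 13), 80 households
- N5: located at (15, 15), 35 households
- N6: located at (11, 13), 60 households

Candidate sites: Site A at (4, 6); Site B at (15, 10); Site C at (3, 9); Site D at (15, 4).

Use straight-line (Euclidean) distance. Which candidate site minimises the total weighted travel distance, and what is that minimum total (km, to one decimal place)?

Total weighted distance at each candidate:
  Site A (4, 6): total = 1929.5
  Site B (15, 10): total = 2488.2
  Site C (3, 9): total = 1620.0
  Site D (15, 4): total = 3206.0
Minimum is at Site C with total 1620.0 km.

Site C, total 1620.0 km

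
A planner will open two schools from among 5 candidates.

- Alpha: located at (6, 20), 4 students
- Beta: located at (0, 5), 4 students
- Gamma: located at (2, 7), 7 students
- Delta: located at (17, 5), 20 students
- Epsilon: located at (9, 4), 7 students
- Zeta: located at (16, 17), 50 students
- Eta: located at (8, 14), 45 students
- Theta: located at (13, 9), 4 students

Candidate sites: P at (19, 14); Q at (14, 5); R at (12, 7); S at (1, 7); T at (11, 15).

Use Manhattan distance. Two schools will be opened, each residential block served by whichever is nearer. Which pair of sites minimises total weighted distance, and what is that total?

{Q, T}, total 846

Evaluate every pair (each demand assigned to the nearer of the two):
  {Q, T}: total = 846
  {R, T}: total = 890
  {S, T}: total = 1018
  {P, T}: total = 1066
  {P, Q}: total = 1147
  {P, R}: total = 1191
  {P, S}: total = 1227
  {R, S}: total = 1480
  {Q, R}: total = 1511
  {Q, S}: total = 1543
Best pair: {Q, T} with total 846.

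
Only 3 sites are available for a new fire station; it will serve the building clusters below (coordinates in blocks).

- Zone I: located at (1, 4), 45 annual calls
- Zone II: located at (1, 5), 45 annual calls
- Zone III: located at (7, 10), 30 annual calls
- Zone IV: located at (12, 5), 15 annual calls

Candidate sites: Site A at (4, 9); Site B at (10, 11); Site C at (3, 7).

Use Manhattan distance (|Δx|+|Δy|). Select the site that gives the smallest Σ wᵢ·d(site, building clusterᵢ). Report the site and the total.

Site C, total 780 blocks

Total weighted distance at each candidate:
  Site A (4, 9): total = 975
  Site B (10, 11): total = 1635
  Site C (3, 7): total = 780
Minimum is at Site C with total 780 blocks.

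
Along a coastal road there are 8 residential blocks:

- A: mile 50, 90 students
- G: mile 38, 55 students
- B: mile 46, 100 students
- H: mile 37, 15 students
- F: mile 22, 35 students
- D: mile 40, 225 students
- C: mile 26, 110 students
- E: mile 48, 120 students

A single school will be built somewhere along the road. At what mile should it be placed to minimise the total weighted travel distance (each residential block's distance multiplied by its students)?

For a sum of weighted absolute distances on a line, the optimum is the weighted median (not the mean). Total weight W = 750; half-weight = 375.
Sort by position and accumulate weight:
  mile 22 (F, w=35) → cum 35
  mile 26 (C, w=110) → cum 145
  mile 37 (H, w=15) → cum 160
  mile 38 (G, w=55) → cum 215
  mile 40 (D, w=225) → cum 440  ≥ 375 → median here
  mile 46 (B, w=100) → cum 540
  mile 48 (E, w=120) → cum 660
  mile 50 (A, w=90) → cum 750
Optimal location: mile 40.

x = 40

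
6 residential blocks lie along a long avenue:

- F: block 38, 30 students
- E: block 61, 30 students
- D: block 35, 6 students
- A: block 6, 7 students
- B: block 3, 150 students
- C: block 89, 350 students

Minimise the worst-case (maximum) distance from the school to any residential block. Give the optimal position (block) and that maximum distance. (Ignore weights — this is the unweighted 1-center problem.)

location 46, max distance 43

The 1-center on a line is the midpoint of the two extreme points: leftmost at 3, rightmost at 89.
Optimal location = (3 + 89)/2 = 46; maximum distance = (89 − 3)/2 = 43.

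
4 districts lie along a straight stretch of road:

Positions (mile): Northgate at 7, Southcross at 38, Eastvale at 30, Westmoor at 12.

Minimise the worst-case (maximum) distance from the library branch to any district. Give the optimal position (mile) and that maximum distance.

location 22.5, max distance 15.5

The 1-center on a line is the midpoint of the two extreme points: leftmost at 7, rightmost at 38.
Optimal location = (7 + 38)/2 = 22.5; maximum distance = (38 − 7)/2 = 15.5.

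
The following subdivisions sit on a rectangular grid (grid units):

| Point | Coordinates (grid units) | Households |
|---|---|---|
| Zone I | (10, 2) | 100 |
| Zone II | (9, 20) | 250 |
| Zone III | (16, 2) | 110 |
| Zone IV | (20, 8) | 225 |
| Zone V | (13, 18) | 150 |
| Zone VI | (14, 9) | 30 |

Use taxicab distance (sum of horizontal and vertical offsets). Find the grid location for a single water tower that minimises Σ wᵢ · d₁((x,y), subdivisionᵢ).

Manhattan distance separates: Σwᵢ(|x−xᵢ|+|y−yᵢ|) = Σwᵢ|x−xᵢ| + Σwᵢ|y−yᵢ|, so x and y are optimised independently as 1-D weighted medians.
Total weight W = 865; half = 432.5.
x-coordinate, sorted with cumulative weight:
  x=9 (Zone II, w=250) cum 250
  x=10 (Zone I, w=100) cum 350
  x=13 (Zone V, w=150) cum 500  ← median
  x=14 (Zone VI, w=30) cum 530
  x=16 (Zone III, w=110) cum 640
  x=20 (Zone IV, w=225) cum 865
⇒ x* = 13
y-coordinate, sorted with cumulative weight:
  y=2 (Zone I, w=100) cum 100
  y=2 (Zone III, w=110) cum 210
  y=8 (Zone IV, w=225) cum 435  ← median
  y=9 (Zone VI, w=30) cum 465
  y=18 (Zone V, w=150) cum 615
  y=20 (Zone II, w=250) cum 865
⇒ y* = 8

(13, 8)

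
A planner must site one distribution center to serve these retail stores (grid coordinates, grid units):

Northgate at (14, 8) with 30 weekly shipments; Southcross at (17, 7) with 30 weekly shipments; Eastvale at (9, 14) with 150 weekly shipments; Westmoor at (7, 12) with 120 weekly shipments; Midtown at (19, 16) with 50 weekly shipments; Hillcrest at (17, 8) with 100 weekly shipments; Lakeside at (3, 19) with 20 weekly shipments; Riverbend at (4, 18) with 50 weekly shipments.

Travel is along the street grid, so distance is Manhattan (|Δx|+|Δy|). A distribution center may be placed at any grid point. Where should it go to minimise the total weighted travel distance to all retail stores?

Manhattan distance separates: Σwᵢ(|x−xᵢ|+|y−yᵢ|) = Σwᵢ|x−xᵢ| + Σwᵢ|y−yᵢ|, so x and y are optimised independently as 1-D weighted medians.
Total weight W = 550; half = 275.
x-coordinate, sorted with cumulative weight:
  x=3 (Lakeside, w=20) cum 20
  x=4 (Riverbend, w=50) cum 70
  x=7 (Westmoor, w=120) cum 190
  x=9 (Eastvale, w=150) cum 340  ← median
  x=14 (Northgate, w=30) cum 370
  x=17 (Southcross, w=30) cum 400
  x=17 (Hillcrest, w=100) cum 500
  x=19 (Midtown, w=50) cum 550
⇒ x* = 9
y-coordinate, sorted with cumulative weight:
  y=7 (Southcross, w=30) cum 30
  y=8 (Northgate, w=30) cum 60
  y=8 (Hillcrest, w=100) cum 160
  y=12 (Westmoor, w=120) cum 280  ← median
  y=14 (Eastvale, w=150) cum 430
  y=16 (Midtown, w=50) cum 480
  y=18 (Riverbend, w=50) cum 530
  y=19 (Lakeside, w=20) cum 550
⇒ y* = 12

(9, 12)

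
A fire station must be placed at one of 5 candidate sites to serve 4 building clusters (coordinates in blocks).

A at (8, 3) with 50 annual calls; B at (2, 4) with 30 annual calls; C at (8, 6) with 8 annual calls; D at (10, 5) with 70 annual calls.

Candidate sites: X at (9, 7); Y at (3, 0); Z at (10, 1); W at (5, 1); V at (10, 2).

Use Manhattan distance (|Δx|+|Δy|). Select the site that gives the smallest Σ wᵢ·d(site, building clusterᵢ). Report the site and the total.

Total weighted distance at each candidate:
  X (9, 7): total = 776
  Y (3, 0): total = 1478
  Z (10, 1): total = 866
  W (5, 1): total = 1124
  V (10, 2): total = 708
Minimum is at V with total 708 blocks.

V, total 708 blocks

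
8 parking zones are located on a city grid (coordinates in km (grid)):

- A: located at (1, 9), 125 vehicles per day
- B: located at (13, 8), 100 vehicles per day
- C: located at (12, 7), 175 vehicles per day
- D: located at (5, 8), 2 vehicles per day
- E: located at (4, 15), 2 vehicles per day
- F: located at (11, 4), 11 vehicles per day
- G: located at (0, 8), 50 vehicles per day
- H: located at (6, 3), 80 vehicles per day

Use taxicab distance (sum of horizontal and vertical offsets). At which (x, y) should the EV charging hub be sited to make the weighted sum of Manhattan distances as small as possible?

(12, 8)

Manhattan distance separates: Σwᵢ(|x−xᵢ|+|y−yᵢ|) = Σwᵢ|x−xᵢ| + Σwᵢ|y−yᵢ|, so x and y are optimised independently as 1-D weighted medians.
Total weight W = 545; half = 272.5.
x-coordinate, sorted with cumulative weight:
  x=0 (G, w=50) cum 50
  x=1 (A, w=125) cum 175
  x=4 (E, w=2) cum 177
  x=5 (D, w=2) cum 179
  x=6 (H, w=80) cum 259
  x=11 (F, w=11) cum 270
  x=12 (C, w=175) cum 445  ← median
  x=13 (B, w=100) cum 545
⇒ x* = 12
y-coordinate, sorted with cumulative weight:
  y=3 (H, w=80) cum 80
  y=4 (F, w=11) cum 91
  y=7 (C, w=175) cum 266
  y=8 (B, w=100) cum 366  ← median
  y=8 (D, w=2) cum 368
  y=8 (G, w=50) cum 418
  y=9 (A, w=125) cum 543
  y=15 (E, w=2) cum 545
⇒ y* = 8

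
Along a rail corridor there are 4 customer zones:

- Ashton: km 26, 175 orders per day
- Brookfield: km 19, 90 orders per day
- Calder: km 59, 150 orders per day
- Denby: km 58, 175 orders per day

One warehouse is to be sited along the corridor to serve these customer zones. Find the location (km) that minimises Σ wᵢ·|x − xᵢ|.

x = 58

For a sum of weighted absolute distances on a line, the optimum is the weighted median (not the mean). Total weight W = 590; half-weight = 295.
Sort by position and accumulate weight:
  km 19 (Brookfield, w=90) → cum 90
  km 26 (Ashton, w=175) → cum 265
  km 58 (Denby, w=175) → cum 440  ≥ 295 → median here
  km 59 (Calder, w=150) → cum 590
Optimal location: km 58.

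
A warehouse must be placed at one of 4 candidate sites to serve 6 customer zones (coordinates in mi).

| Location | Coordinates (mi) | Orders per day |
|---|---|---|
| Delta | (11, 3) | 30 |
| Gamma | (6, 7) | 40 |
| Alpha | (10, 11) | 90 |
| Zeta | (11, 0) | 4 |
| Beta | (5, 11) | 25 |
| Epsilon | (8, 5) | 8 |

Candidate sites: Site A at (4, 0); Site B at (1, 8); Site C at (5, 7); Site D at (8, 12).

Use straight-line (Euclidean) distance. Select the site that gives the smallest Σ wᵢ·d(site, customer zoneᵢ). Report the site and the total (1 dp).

Site D, total 885.8 mi

Total weighted distance at each candidate:
  Site A (4, 0): total = 2002.7
  Site B (1, 8): total = 1630.3
  Site C (5, 7): total = 998.3
  Site D (8, 12): total = 885.8
Minimum is at Site D with total 885.8 mi.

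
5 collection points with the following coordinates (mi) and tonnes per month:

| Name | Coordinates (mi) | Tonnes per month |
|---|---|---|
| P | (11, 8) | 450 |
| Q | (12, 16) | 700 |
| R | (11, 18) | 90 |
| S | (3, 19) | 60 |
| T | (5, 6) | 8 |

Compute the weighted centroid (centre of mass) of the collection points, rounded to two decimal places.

The minimiser of Σwᵢ‖p−pᵢ‖² is the weighted centroid p* = (Σwᵢpᵢ)/(Σwᵢ).
Σwᵢ = 1308.
Σwᵢxᵢ = 450·11 + 700·12 + 90·11 + 60·3 + 8·5 = 14560.
Σwᵢyᵢ = 450·8 + 700·16 + 90·18 + 60·19 + 8·6 = 17608.
x* = 14560/1308 = 11.13, y* = 17608/1308 = 13.46.

(11.13, 13.46)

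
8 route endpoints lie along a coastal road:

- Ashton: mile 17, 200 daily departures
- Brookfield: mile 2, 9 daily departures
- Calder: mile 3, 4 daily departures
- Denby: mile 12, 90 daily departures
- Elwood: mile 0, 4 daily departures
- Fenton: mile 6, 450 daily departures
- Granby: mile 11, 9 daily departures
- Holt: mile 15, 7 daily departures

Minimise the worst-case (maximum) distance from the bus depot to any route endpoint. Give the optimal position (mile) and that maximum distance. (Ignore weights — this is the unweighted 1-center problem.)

The 1-center on a line is the midpoint of the two extreme points: leftmost at 0, rightmost at 17.
Optimal location = (0 + 17)/2 = 8.5; maximum distance = (17 − 0)/2 = 8.5.

location 8.5, max distance 8.5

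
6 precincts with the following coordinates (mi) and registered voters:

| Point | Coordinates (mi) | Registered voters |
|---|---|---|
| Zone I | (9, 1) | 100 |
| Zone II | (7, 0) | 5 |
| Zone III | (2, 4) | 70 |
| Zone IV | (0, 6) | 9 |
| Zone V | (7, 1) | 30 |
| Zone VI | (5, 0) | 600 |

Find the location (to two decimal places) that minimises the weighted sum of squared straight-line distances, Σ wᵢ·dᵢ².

(5.26, 0.57)

The minimiser of Σwᵢ‖p−pᵢ‖² is the weighted centroid p* = (Σwᵢpᵢ)/(Σwᵢ).
Σwᵢ = 814.
Σwᵢxᵢ = 100·9 + 5·7 + 70·2 + 9·0 + 30·7 + 600·5 = 4285.
Σwᵢyᵢ = 100·1 + 5·0 + 70·4 + 9·6 + 30·1 + 600·0 = 464.
x* = 4285/814 = 5.26, y* = 464/814 = 0.57.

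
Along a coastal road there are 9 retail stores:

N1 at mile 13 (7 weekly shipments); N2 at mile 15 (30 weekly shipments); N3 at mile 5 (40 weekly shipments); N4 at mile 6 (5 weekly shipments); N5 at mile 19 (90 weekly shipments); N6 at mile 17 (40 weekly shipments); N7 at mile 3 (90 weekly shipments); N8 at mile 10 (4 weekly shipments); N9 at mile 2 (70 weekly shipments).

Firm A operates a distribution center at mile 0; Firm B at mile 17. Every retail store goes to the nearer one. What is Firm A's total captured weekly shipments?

The indifferent point is the midpoint (0+17)/2 = 8.5; retail stores left of it (closer to Firm A at 0) go to Firm A, those right go to Firm B.
  N9 at 2 (w=70) → Firm A
  N7 at 3 (w=90) → Firm A
  N3 at 5 (w=40) → Firm A
  N4 at 6 (w=5) → Firm A
  N8 at 10 (w=4) → Firm B
  N1 at 13 (w=7) → Firm B
  N2 at 15 (w=30) → Firm B
  N6 at 17 (w=40) → Firm B
  N5 at 19 (w=90) → Firm B
Firm A captures 205; Firm B captures 171.

205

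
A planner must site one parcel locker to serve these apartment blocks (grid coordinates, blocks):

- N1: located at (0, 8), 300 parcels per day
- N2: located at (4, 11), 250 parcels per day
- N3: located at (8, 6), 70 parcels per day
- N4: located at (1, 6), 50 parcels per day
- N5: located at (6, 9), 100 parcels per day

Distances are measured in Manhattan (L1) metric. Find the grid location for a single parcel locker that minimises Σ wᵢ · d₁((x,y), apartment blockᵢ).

(4, 8)

Manhattan distance separates: Σwᵢ(|x−xᵢ|+|y−yᵢ|) = Σwᵢ|x−xᵢ| + Σwᵢ|y−yᵢ|, so x and y are optimised independently as 1-D weighted medians.
Total weight W = 770; half = 385.
x-coordinate, sorted with cumulative weight:
  x=0 (N1, w=300) cum 300
  x=1 (N4, w=50) cum 350
  x=4 (N2, w=250) cum 600  ← median
  x=6 (N5, w=100) cum 700
  x=8 (N3, w=70) cum 770
⇒ x* = 4
y-coordinate, sorted with cumulative weight:
  y=6 (N3, w=70) cum 70
  y=6 (N4, w=50) cum 120
  y=8 (N1, w=300) cum 420  ← median
  y=9 (N5, w=100) cum 520
  y=11 (N2, w=250) cum 770
⇒ y* = 8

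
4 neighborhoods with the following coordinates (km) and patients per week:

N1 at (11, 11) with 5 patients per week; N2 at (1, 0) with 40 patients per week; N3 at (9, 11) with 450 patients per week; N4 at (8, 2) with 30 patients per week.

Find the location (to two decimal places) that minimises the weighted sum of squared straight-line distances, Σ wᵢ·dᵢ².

The minimiser of Σwᵢ‖p−pᵢ‖² is the weighted centroid p* = (Σwᵢpᵢ)/(Σwᵢ).
Σwᵢ = 525.
Σwᵢxᵢ = 5·11 + 40·1 + 450·9 + 30·8 = 4385.
Σwᵢyᵢ = 5·11 + 40·0 + 450·11 + 30·2 = 5065.
x* = 4385/525 = 8.35, y* = 5065/525 = 9.65.

(8.35, 9.65)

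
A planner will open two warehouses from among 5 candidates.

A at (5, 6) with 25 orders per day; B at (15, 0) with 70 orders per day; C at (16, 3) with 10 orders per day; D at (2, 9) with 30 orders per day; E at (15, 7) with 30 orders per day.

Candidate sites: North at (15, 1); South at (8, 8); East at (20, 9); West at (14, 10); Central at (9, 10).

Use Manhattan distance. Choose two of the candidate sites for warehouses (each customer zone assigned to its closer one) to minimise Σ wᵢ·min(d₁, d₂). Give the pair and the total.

Evaluate every pair (each demand assigned to the nearer of the two):
  {North, South}: total = 615
  {North, Central}: total = 720
  {North, West}: total = 935
  {North, East}: total = 1195
  {South, West}: total = 1315
  {West, Central}: total = 1420
  {South, East}: total = 1625
  {East, West}: total = 1695
  {East, Central}: total = 1730
  {South, Central}: total = 1755
Best pair: {North, South} with total 615.

{North, South}, total 615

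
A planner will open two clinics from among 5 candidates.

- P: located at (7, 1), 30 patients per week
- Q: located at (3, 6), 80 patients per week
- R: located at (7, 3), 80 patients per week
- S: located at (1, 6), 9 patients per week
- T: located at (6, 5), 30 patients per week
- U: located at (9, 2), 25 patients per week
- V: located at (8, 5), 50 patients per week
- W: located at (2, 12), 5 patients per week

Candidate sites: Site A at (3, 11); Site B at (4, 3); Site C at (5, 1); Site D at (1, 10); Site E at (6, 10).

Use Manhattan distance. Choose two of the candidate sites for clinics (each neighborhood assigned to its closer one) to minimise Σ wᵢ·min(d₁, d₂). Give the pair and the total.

Evaluate every pair (each demand assigned to the nearer of the two):
  {Site B, Site C}: total = 1274
  {Site B, Site D}: total = 1331
  {Site A, Site B}: total = 1344
  {Site B, Site E}: total = 1364
  {Site A, Site C}: total = 1478
  {Site C, Site D}: total = 1536
  {Site C, Site E}: total = 1676
  {Site A, Site E}: total = 2188
  {Site D, Site E}: total = 2246
  {Site A, Site D}: total = 3021
Best pair: {Site B, Site C} with total 1274.

{Site B, Site C}, total 1274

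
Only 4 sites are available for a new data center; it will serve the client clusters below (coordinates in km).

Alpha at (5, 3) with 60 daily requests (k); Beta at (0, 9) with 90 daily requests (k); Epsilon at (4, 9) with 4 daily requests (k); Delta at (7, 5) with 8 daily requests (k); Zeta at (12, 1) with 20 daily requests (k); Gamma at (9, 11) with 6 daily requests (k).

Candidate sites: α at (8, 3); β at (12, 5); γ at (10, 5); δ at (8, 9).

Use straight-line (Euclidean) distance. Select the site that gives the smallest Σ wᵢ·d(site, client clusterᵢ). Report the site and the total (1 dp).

Total weighted distance at each candidate:
  α (8, 3): total = 1264.5
  β (12, 5): total = 1771.3
  γ (10, 5): total = 1471.2
  δ (8, 9): total = 1363.8
Minimum is at α with total 1264.5 km.

α, total 1264.5 km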